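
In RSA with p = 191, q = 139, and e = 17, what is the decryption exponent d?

φ(n) = (p−1)(q−1) = 190·138 = 26220.
Need d with 17·d ≡ 1 (mod 26220). Apply the extended Euclidean algorithm:
26220 = 1542×17 + 6
17 = 2×6 + 5
6 = 1×5 + 1
5 = 5×1 + 0
Back-substitute:
1 = 6 − 5
1 = −17 + 3·6
1 = 3·26220 − 4627·17
So 17·(-4627) ≡ 1 (mod 26220), hence d ≡ -4627 ≡ 21593 (mod 26220).

21593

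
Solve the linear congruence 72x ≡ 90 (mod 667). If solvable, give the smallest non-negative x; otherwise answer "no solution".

168

First find gcd(72, 667):
667 = 9×72 + 19
72 = 3×19 + 15
19 = 1×15 + 4
15 = 3×4 + 3
4 = 1×3 + 1
3 = 3×1 + 0
gcd = 1, so a unique solution mod 667 exists.
Back-substitute for the Bézout coefficients:
1 = 4 − 3
1 = −15 + 4·4
1 = 4·19 − 5·15
1 = −5·72 + 19·19
1 = 19·667 − 176·72
So 72·(-176) ≡ 1 (mod 667), giving 72⁻¹ ≡ 491.
x ≡ 72⁻¹·90 ≡ 491·90 ≡ 168 (mod 667).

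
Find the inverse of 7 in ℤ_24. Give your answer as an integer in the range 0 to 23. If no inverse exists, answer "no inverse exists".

7

gcd(24, 7) by repeated division:
24 = 3·7 + 3
7 = 2·3 + 1
3 = 3·1 + 0
Since gcd(7, 24) = 1, back-substitute to write 1 as a combination:
1 = 7 − 2·3
1 = −2·24 + 7·7
So 7·7 ≡ 1 (mod 24).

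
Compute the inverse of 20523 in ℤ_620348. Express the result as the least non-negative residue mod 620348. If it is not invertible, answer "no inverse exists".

Apply the Euclidean algorithm to 620348 and 20523:
620348 = 30·20523 + 4658
20523 = 4·4658 + 1891
4658 = 2·1891 + 876
1891 = 2·876 + 139
876 = 6·139 + 42
139 = 3·42 + 13
42 = 3·13 + 3
13 = 4·3 + 1
3 = 3·1 + 0
gcd = 1, so the inverse exists. Back-substitute:
1 = 13 − 4·3
1 = −4·42 + 13·13
1 = 13·139 − 43·42
1 = −43·876 + 271·139
1 = 271·1891 − 585·876
1 = −585·4658 + 1441·1891
1 = 1441·20523 − 6349·4658
1 = −6349·620348 + 191911·20523
So 20523·191911 ≡ 1 (mod 620348).

191911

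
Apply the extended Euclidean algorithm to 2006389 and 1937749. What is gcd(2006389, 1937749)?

Repeated division:
2006389 = 1*1937749 + 68640
1937749 = 28*68640 + 15829
68640 = 4*15829 + 5324
15829 = 2*5324 + 5181
5324 = 1*5181 + 143
5181 = 36*143 + 33
143 = 4*33 + 11
33 = 3*11 + 0
gcd(2006389, 1937749) = 11.
Working backward:
11 = 143 − 4·33
11 = −4·5181 + 145·143
11 = 145·5324 − 149·5181
11 = −149·15829 + 443·5324
11 = 443·68640 − 1921·15829
11 = −1921·1937749 + 54231·68640
11 = 54231·2006389 − 56152·1937749
So 11 = (54231)·2006389 + (-56152)·1937749.

11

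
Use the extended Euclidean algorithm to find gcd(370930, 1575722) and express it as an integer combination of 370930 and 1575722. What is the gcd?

Repeated division:
1575722 = 4*370930 + 92002
370930 = 4*92002 + 2922
92002 = 31*2922 + 1420
2922 = 2*1420 + 82
1420 = 17*82 + 26
82 = 3*26 + 4
26 = 6*4 + 2
4 = 2*2 + 0
gcd(370930, 1575722) = 2.
Working backward:
2 = 26 − 6·4
2 = −6·82 + 19·26
2 = 19·1420 − 329·82
2 = −329·2922 + 677·1420
2 = 677·92002 − 21316·2922
2 = −21316·370930 + 85941·92002
2 = 85941·1575722 − 365080·370930
So 2 = (85941)·1575722 + (-365080)·370930.

2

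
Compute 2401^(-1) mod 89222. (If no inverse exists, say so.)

no inverse exists

Compute gcd(2401, 89222):
89222 = 37*2401 + 385
2401 = 6*385 + 91
385 = 4*91 + 21
91 = 4*21 + 7
21 = 3*7 + 0
gcd(2401, 89222) = 7 ≠ 1, so 2401 has no multiplicative inverse modulo 89222.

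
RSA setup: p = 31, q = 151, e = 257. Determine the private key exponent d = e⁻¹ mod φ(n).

φ(n) = (p−1)(q−1) = 30·150 = 4500.
Need d with 257·d ≡ 1 (mod 4500). Apply the extended Euclidean algorithm:
4500 = 17*257 + 131
257 = 1*131 + 126
131 = 1*126 + 5
126 = 25*5 + 1
5 = 5*1 + 0
Back-substitute:
1 = 126 − 25·5
1 = −25·131 + 26·126
1 = 26·257 − 51·131
1 = −51·4500 + 893·257
So 257·893 ≡ 1 (mod 4500), hence d = 893.

893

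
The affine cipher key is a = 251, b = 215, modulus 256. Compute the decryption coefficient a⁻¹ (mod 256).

51

gcd(256, 251) by repeated division:
256 = 1*251 + 5
251 = 50*5 + 1
5 = 5*1 + 0
gcd = 1, so the inverse exists. Back-substitute:
1 = 251 − 50·5
1 = −50·256 + 51·251
So 251·51 ≡ 1 (mod 256).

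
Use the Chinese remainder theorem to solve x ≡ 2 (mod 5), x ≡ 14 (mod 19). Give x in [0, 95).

Write x = 2 + 5·k. Then 5·k ≡ 14 − 2 ≡ 12 (mod 19).
Need 5⁻¹ mod 19. Extended Euclid on (19, 5):
19 = 3×5 + 4
5 = 1×4 + 1
4 = 4×1 + 0
Back-substitute:
1 = 5 − 4
1 = −19 + 4·5
5⁻¹ ≡ 4 (mod 19), so k ≡ 4·12 ≡ 10 (mod 19).
x = 2 + 5·10 = 52.

52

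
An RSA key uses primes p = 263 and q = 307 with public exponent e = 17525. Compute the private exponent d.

φ(n) = (p−1)(q−1) = 262·306 = 80172.
Need d with 17525·d ≡ 1 (mod 80172). Apply the extended Euclidean algorithm:
80172 = 4*17525 + 10072
17525 = 1*10072 + 7453
10072 = 1*7453 + 2619
7453 = 2*2619 + 2215
2619 = 1*2215 + 404
2215 = 5*404 + 195
404 = 2*195 + 14
195 = 13*14 + 13
14 = 1*13 + 1
13 = 13*1 + 0
Back-substitute:
1 = 14 − 13
1 = −195 + 14·14
1 = 14·404 − 29·195
1 = −29·2215 + 159·404
1 = 159·2619 − 188·2215
1 = −188·7453 + 535·2619
1 = 535·10072 − 723·7453
1 = −723·17525 + 1258·10072
1 = 1258·80172 − 5755·17525
So 17525·(-5755) ≡ 1 (mod 80172), hence d ≡ -5755 ≡ 74417 (mod 80172).

74417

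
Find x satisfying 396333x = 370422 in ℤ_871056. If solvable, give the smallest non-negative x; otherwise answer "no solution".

First find gcd(396333, 871056):
871056 = 2·396333 + 78390
396333 = 5·78390 + 4383
78390 = 17·4383 + 3879
4383 = 1·3879 + 504
3879 = 7·504 + 351
504 = 1·351 + 153
351 = 2·153 + 45
153 = 3·45 + 18
45 = 2·18 + 9
18 = 2·9 + 0
gcd = 9 and 9 | 370422, so solutions exist. Divide through by 9: 44037x ≡ 41158 (mod 96784).
Now find 44037⁻¹ mod 96784:
96784 = 2·44037 + 8710
44037 = 5·8710 + 487
8710 = 17·487 + 431
487 = 1·431 + 56
431 = 7·56 + 39
56 = 1·39 + 17
39 = 2·17 + 5
17 = 3·5 + 2
5 = 2·2 + 1
2 = 2·1 + 0
Back-substitute:
1 = 5 − 2·2
1 = −2·17 + 7·5
1 = 7·39 − 16·17
1 = −16·56 + 23·39
1 = 23·431 − 177·56
1 = −177·487 + 200·431
1 = 200·8710 − 3577·487
1 = −3577·44037 + 18085·8710
1 = 18085·96784 − 39747·44037
So 44037·(-39747) ≡ 1 (mod 96784), i.e. 44037⁻¹ ≡ 57037.
Then x ≡ 57037·41158 ≡ 32926 (mod 96784); the smallest non-negative solution is x = 32926.

32926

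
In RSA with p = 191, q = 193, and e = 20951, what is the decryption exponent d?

24551

φ(n) = (p−1)(q−1) = 190·192 = 36480.
Need d with 20951·d ≡ 1 (mod 36480). Apply the extended Euclidean algorithm:
36480 = 1×20951 + 15529
20951 = 1×15529 + 5422
15529 = 2×5422 + 4685
5422 = 1×4685 + 737
4685 = 6×737 + 263
737 = 2×263 + 211
263 = 1×211 + 52
211 = 4×52 + 3
52 = 17×3 + 1
3 = 3×1 + 0
Back-substitute:
1 = 52 − 17·3
1 = −17·211 + 69·52
1 = 69·263 − 86·211
1 = −86·737 + 241·263
1 = 241·4685 − 1532·737
1 = −1532·5422 + 1773·4685
1 = 1773·15529 − 5078·5422
1 = −5078·20951 + 6851·15529
1 = 6851·36480 − 11929·20951
So 20951·(-11929) ≡ 1 (mod 36480), hence d ≡ -11929 ≡ 24551 (mod 36480).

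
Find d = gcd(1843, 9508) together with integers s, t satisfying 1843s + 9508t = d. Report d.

1

Euclidean algorithm:
9508 = 5×1843 + 293
1843 = 6×293 + 85
293 = 3×85 + 38
85 = 2×38 + 9
38 = 4×9 + 2
9 = 4×2 + 1
2 = 2×1 + 0
gcd(1843, 9508) = 1.
Back-substituting:
1 = 9 − 4·2
1 = −4·38 + 17·9
1 = 17·85 − 38·38
1 = −38·293 + 131·85
1 = 131·1843 − 824·293
1 = −824·9508 + 4251·1843
So 1 = (-824)·9508 + (4251)·1843.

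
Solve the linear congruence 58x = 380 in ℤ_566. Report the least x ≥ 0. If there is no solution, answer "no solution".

231

First find gcd(58, 566):
566 = 9·58 + 44
58 = 1·44 + 14
44 = 3·14 + 2
14 = 7·2 + 0
gcd = 2 and 2 | 380, so solutions exist. Divide through by 2: 29x ≡ 190 (mod 283).
Now find 29⁻¹ mod 283:
283 = 9*29 + 22
29 = 1*22 + 7
22 = 3*7 + 1
7 = 7*1 + 0
Back-substitute:
1 = 22 − 3·7
1 = −3·29 + 4·22
1 = 4·283 − 39·29
So 29·(-39) ≡ 1 (mod 283), i.e. 29⁻¹ ≡ 244.
Then x ≡ 244·190 ≡ 231 (mod 283); the smallest non-negative solution is x = 231.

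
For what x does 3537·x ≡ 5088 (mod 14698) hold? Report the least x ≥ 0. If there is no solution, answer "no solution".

12630

First find gcd(3537, 14698):
14698 = 4·3537 + 550
3537 = 6·550 + 237
550 = 2·237 + 76
237 = 3·76 + 9
76 = 8·9 + 4
9 = 2·4 + 1
4 = 4·1 + 0
gcd = 1, so a unique solution mod 14698 exists.
Back-substitute for the Bézout coefficients:
1 = 9 − 2·4
1 = −2·76 + 17·9
1 = 17·237 − 53·76
1 = −53·550 + 123·237
1 = 123·3537 − 791·550
1 = −791·14698 + 3287·3537
So 3537·(3287) ≡ 1 (mod 14698), giving 3537⁻¹ ≡ 3287.
x ≡ 3537⁻¹·5088 ≡ 3287·5088 ≡ 12630 (mod 14698).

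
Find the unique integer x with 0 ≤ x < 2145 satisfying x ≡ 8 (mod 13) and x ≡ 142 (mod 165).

307

Write x = 8 + 13·k. Then 13·k ≡ 142 − 8 ≡ 134 (mod 165).
Need 13⁻¹ mod 165. Extended Euclid on (165, 13):
165 = 12*13 + 9
13 = 1*9 + 4
9 = 2*4 + 1
4 = 4*1 + 0
Back-substitute:
1 = 9 − 2·4
1 = −2·13 + 3·9
1 = 3·165 − 38·13
13⁻¹ ≡ 127 (mod 165), so k ≡ 127·134 ≡ 23 (mod 165).
x = 8 + 13·23 = 307.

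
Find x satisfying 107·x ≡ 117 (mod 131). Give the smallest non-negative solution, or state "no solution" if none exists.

First find gcd(107, 131):
131 = 1×107 + 24
107 = 4×24 + 11
24 = 2×11 + 2
11 = 5×2 + 1
2 = 2×1 + 0
gcd = 1, so a unique solution mod 131 exists.
Back-substitute for the Bézout coefficients:
1 = 11 − 5·2
1 = −5·24 + 11·11
1 = 11·107 − 49·24
1 = −49·131 + 60·107
So 107·(60) ≡ 1 (mod 131), giving 107⁻¹ ≡ 60.
x ≡ 107⁻¹·117 ≡ 60·117 ≡ 77 (mod 131).

77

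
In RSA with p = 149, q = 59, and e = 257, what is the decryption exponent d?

φ(n) = (p−1)(q−1) = 148·58 = 8584.
Need d with 257·d ≡ 1 (mod 8584). Apply the extended Euclidean algorithm:
8584 = 33·257 + 103
257 = 2·103 + 51
103 = 2·51 + 1
51 = 51·1 + 0
Back-substitute:
1 = 103 − 2·51
1 = −2·257 + 5·103
1 = 5·8584 − 167·257
So 257·(-167) ≡ 1 (mod 8584), hence d ≡ -167 ≡ 8417 (mod 8584).

8417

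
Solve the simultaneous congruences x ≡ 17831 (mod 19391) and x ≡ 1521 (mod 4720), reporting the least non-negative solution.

Write x = 17831 + 19391·k. Then 19391·k ≡ 1521 − 17831 ≡ 2570 (mod 4720).
Need 19391⁻¹ mod 4720. Extended Euclid on (4720, 511):
4720 = 9×511 + 121
511 = 4×121 + 27
121 = 4×27 + 13
27 = 2×13 + 1
13 = 13×1 + 0
Back-substitute:
1 = 27 − 2·13
1 = −2·121 + 9·27
1 = 9·511 − 38·121
1 = −38·4720 + 351·511
19391⁻¹ ≡ 351 (mod 4720), so k ≡ 351·2570 ≡ 550 (mod 4720).
x = 17831 + 19391·550 = 10682881.

10682881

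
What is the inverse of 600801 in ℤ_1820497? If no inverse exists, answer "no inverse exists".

Run Euclid on (1820497, 600801):
1820497 = 3·600801 + 18094
600801 = 33·18094 + 3699
18094 = 4·3699 + 3298
3699 = 1·3298 + 401
3298 = 8·401 + 90
401 = 4·90 + 41
90 = 2·41 + 8
41 = 5·8 + 1
8 = 8·1 + 0
Since gcd(600801, 1820497) = 1, back-substitute to write 1 as a combination:
1 = 41 − 5·8
1 = −5·90 + 11·41
1 = 11·401 − 49·90
1 = −49·3298 + 403·401
1 = 403·3699 − 452·3298
1 = −452·18094 + 2211·3699
1 = 2211·600801 − 73415·18094
1 = −73415·1820497 + 222456·600801
So 600801·222456 ≡ 1 (mod 1820497).

222456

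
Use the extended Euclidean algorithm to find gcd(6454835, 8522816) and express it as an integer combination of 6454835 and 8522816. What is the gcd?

Apply Euclid's algorithm to 8522816 and 6454835:
8522816 = 1×6454835 + 2067981
6454835 = 3×2067981 + 250892
2067981 = 8×250892 + 60845
250892 = 4×60845 + 7512
60845 = 8×7512 + 749
7512 = 10×749 + 22
749 = 34×22 + 1
22 = 22×1 + 0
gcd(6454835, 8522816) = 1.
Working backward:
1 = 749 − 34·22
1 = −34·7512 + 341·749
1 = 341·60845 − 2762·7512
1 = −2762·250892 + 11389·60845
1 = 11389·2067981 − 93874·250892
1 = −93874·6454835 + 293011·2067981
1 = 293011·8522816 − 386885·6454835
So 1 = (293011)·8522816 + (-386885)·6454835.

1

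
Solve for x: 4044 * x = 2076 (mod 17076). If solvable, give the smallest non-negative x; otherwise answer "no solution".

541

First find gcd(4044, 17076):
17076 = 4·4044 + 900
4044 = 4·900 + 444
900 = 2·444 + 12
444 = 37·12 + 0
gcd = 12 and 12 | 2076, so solutions exist. Divide through by 12: 337x ≡ 173 (mod 1423).
Now find 337⁻¹ mod 1423:
1423 = 4*337 + 75
337 = 4*75 + 37
75 = 2*37 + 1
37 = 37*1 + 0
Back-substitute:
1 = 75 − 2·37
1 = −2·337 + 9·75
1 = 9·1423 − 38·337
So 337·(-38) ≡ 1 (mod 1423), i.e. 337⁻¹ ≡ 1385.
Then x ≡ 1385·173 ≡ 541 (mod 1423); the smallest non-negative solution is x = 541.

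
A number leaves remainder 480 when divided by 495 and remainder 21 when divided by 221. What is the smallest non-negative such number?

101460

Write x = 480 + 495·k. Then 495·k ≡ 21 − 480 ≡ 204 (mod 221).
Need 495⁻¹ mod 221. Extended Euclid on (221, 53):
221 = 4·53 + 9
53 = 5·9 + 8
9 = 1·8 + 1
8 = 8·1 + 0
Back-substitute:
1 = 9 − 8
1 = −53 + 6·9
1 = 6·221 − 25·53
495⁻¹ ≡ 196 (mod 221), so k ≡ 196·204 ≡ 204 (mod 221).
x = 480 + 495·204 = 101460.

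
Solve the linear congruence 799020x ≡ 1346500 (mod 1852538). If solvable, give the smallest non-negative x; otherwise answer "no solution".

918921

First find gcd(799020, 1852538):
1852538 = 2×799020 + 254498
799020 = 3×254498 + 35526
254498 = 7×35526 + 5816
35526 = 6×5816 + 630
5816 = 9×630 + 146
630 = 4×146 + 46
146 = 3×46 + 8
46 = 5×8 + 6
8 = 1×6 + 2
6 = 3×2 + 0
gcd = 2 and 2 | 1346500, so solutions exist. Divide through by 2: 399510x ≡ 673250 (mod 926269).
Now find 399510⁻¹ mod 926269:
926269 = 2*399510 + 127249
399510 = 3*127249 + 17763
127249 = 7*17763 + 2908
17763 = 6*2908 + 315
2908 = 9*315 + 73
315 = 4*73 + 23
73 = 3*23 + 4
23 = 5*4 + 3
4 = 1*3 + 1
3 = 3*1 + 0
Back-substitute:
1 = 4 − 3
1 = −23 + 6·4
1 = 6·73 − 19·23
1 = −19·315 + 82·73
1 = 82·2908 − 757·315
1 = −757·17763 + 4624·2908
1 = 4624·127249 − 33125·17763
1 = −33125·399510 + 103999·127249
1 = 103999·926269 − 241123·399510
So 399510·(-241123) ≡ 1 (mod 926269), i.e. 399510⁻¹ ≡ 685146.
Then x ≡ 685146·673250 ≡ 918921 (mod 926269); the smallest non-negative solution is x = 918921.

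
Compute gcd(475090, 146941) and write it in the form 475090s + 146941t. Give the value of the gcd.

1

Apply Euclid's algorithm to 475090 and 146941:
475090 = 3·146941 + 34267
146941 = 4·34267 + 9873
34267 = 3·9873 + 4648
9873 = 2·4648 + 577
4648 = 8·577 + 32
577 = 18·32 + 1
32 = 32·1 + 0
gcd(475090, 146941) = 1.
Back-substituting:
1 = 577 − 18·32
1 = −18·4648 + 145·577
1 = 145·9873 − 308·4648
1 = −308·34267 + 1069·9873
1 = 1069·146941 − 4584·34267
1 = −4584·475090 + 14821·146941
So 1 = (-4584)·475090 + (14821)·146941.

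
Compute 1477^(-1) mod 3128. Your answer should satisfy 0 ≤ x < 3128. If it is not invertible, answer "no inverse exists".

Apply the Euclidean algorithm to 3128 and 1477:
3128 = 2*1477 + 174
1477 = 8*174 + 85
174 = 2*85 + 4
85 = 21*4 + 1
4 = 4*1 + 0
Since gcd(1477, 3128) = 1, back-substitute to write 1 as a combination:
1 = 85 − 21·4
1 = −21·174 + 43·85
1 = 43·1477 − 365·174
1 = −365·3128 + 773·1477
So 1477·773 ≡ 1 (mod 3128).

773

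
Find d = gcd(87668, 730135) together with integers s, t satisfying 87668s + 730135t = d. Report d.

7

Euclidean algorithm:
730135 = 8×87668 + 28791
87668 = 3×28791 + 1295
28791 = 22×1295 + 301
1295 = 4×301 + 91
301 = 3×91 + 28
91 = 3×28 + 7
28 = 4×7 + 0
gcd(87668, 730135) = 7.
Express as a combination:
7 = 91 − 3·28
7 = −3·301 + 10·91
7 = 10·1295 − 43·301
7 = −43·28791 + 956·1295
7 = 956·87668 − 2911·28791
7 = −2911·730135 + 24244·87668
So 7 = (-2911)·730135 + (24244)·87668.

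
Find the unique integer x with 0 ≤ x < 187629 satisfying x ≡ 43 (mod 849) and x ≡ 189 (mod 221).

135883

Write x = 43 + 849·k. Then 849·k ≡ 189 − 43 ≡ 146 (mod 221).
Need 849⁻¹ mod 221. Extended Euclid on (221, 186):
221 = 1·186 + 35
186 = 5·35 + 11
35 = 3·11 + 2
11 = 5·2 + 1
2 = 2·1 + 0
Back-substitute:
1 = 11 − 5·2
1 = −5·35 + 16·11
1 = 16·186 − 85·35
1 = −85·221 + 101·186
849⁻¹ ≡ 101 (mod 221), so k ≡ 101·146 ≡ 160 (mod 221).
x = 43 + 849·160 = 135883.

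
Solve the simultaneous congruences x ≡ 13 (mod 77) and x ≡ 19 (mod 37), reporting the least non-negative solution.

167

Write x = 13 + 77·k. Then 77·k ≡ 19 − 13 ≡ 6 (mod 37).
Need 77⁻¹ mod 37. Extended Euclid on (37, 3):
37 = 12×3 + 1
3 = 3×1 + 0
Back-substitute:
1 = 37 − 12·3
77⁻¹ ≡ 25 (mod 37), so k ≡ 25·6 ≡ 2 (mod 37).
x = 13 + 77·2 = 167.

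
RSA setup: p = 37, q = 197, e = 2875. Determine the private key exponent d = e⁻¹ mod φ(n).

3139

φ(n) = (p−1)(q−1) = 36·196 = 7056.
Need d with 2875·d ≡ 1 (mod 7056). Apply the extended Euclidean algorithm:
7056 = 2×2875 + 1306
2875 = 2×1306 + 263
1306 = 4×263 + 254
263 = 1×254 + 9
254 = 28×9 + 2
9 = 4×2 + 1
2 = 2×1 + 0
Back-substitute:
1 = 9 − 4·2
1 = −4·254 + 113·9
1 = 113·263 − 117·254
1 = −117·1306 + 581·263
1 = 581·2875 − 1279·1306
1 = −1279·7056 + 3139·2875
So 2875·3139 ≡ 1 (mod 7056), hence d = 3139.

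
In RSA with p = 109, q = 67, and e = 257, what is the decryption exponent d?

6185

φ(n) = (p−1)(q−1) = 108·66 = 7128.
Need d with 257·d ≡ 1 (mod 7128). Apply the extended Euclidean algorithm:
7128 = 27·257 + 189
257 = 1·189 + 68
189 = 2·68 + 53
68 = 1·53 + 15
53 = 3·15 + 8
15 = 1·8 + 7
8 = 1·7 + 1
7 = 7·1 + 0
Back-substitute:
1 = 8 − 7
1 = −15 + 2·8
1 = 2·53 − 7·15
1 = −7·68 + 9·53
1 = 9·189 − 25·68
1 = −25·257 + 34·189
1 = 34·7128 − 943·257
So 257·(-943) ≡ 1 (mod 7128), hence d ≡ -943 ≡ 6185 (mod 7128).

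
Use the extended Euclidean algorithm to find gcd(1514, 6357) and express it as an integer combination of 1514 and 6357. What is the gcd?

1

Repeated division:
6357 = 4·1514 + 301
1514 = 5·301 + 9
301 = 33·9 + 4
9 = 2·4 + 1
4 = 4·1 + 0
gcd(1514, 6357) = 1.
Express as a combination:
1 = 9 − 2·4
1 = −2·301 + 67·9
1 = 67·1514 − 337·301
1 = −337·6357 + 1415·1514
So 1 = (-337)·6357 + (1415)·1514.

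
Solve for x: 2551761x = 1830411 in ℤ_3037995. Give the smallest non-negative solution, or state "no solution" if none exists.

First find gcd(2551761, 3037995):
3037995 = 1×2551761 + 486234
2551761 = 5×486234 + 120591
486234 = 4×120591 + 3870
120591 = 31×3870 + 621
3870 = 6×621 + 144
621 = 4×144 + 45
144 = 3×45 + 9
45 = 5×9 + 0
gcd = 9 and 9 | 1830411, so solutions exist. Divide through by 9: 283529x ≡ 203379 (mod 337555).
Now find 283529⁻¹ mod 337555:
337555 = 1*283529 + 54026
283529 = 5*54026 + 13399
54026 = 4*13399 + 430
13399 = 31*430 + 69
430 = 6*69 + 16
69 = 4*16 + 5
16 = 3*5 + 1
5 = 5*1 + 0
Back-substitute:
1 = 16 − 3·5
1 = −3·69 + 13·16
1 = 13·430 − 81·69
1 = −81·13399 + 2524·430
1 = 2524·54026 − 10177·13399
1 = −10177·283529 + 53409·54026
1 = 53409·337555 − 63586·283529
So 283529·(-63586) ≡ 1 (mod 337555), i.e. 283529⁻¹ ≡ 273969.
Then x ≡ 273969·203379 ≡ 12511 (mod 337555); the smallest non-negative solution is x = 12511.

12511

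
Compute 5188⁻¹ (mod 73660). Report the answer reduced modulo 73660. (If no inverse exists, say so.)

no inverse exists

Compute gcd(5188, 73660):
73660 = 14·5188 + 1028
5188 = 5·1028 + 48
1028 = 21·48 + 20
48 = 2·20 + 8
20 = 2·8 + 4
8 = 2·4 + 0
gcd(5188, 73660) = 4 ≠ 1, so 5188 has no multiplicative inverse modulo 73660.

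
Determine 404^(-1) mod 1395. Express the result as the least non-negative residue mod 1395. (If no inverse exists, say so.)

Extended Euclidean algorithm:
1395 = 3×404 + 183
404 = 2×183 + 38
183 = 4×38 + 31
38 = 1×31 + 7
31 = 4×7 + 3
7 = 2×3 + 1
3 = 3×1 + 0
Since gcd(404, 1395) = 1, back-substitute to write 1 as a combination:
1 = 7 − 2·3
1 = −2·31 + 9·7
1 = 9·38 − 11·31
1 = −11·183 + 53·38
1 = 53·404 − 117·183
1 = −117·1395 + 404·404
So 404·404 ≡ 1 (mod 1395).

404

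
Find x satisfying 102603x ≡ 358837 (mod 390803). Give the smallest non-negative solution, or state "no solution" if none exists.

First find gcd(102603, 390803):
390803 = 3×102603 + 82994
102603 = 1×82994 + 19609
82994 = 4×19609 + 4558
19609 = 4×4558 + 1377
4558 = 3×1377 + 427
1377 = 3×427 + 96
427 = 4×96 + 43
96 = 2×43 + 10
43 = 4×10 + 3
10 = 3×3 + 1
3 = 3×1 + 0
gcd = 1, so a unique solution mod 390803 exists.
Back-substitute for the Bézout coefficients:
1 = 10 − 3·3
1 = −3·43 + 13·10
1 = 13·96 − 29·43
1 = −29·427 + 129·96
1 = 129·1377 − 416·427
1 = −416·4558 + 1377·1377
1 = 1377·19609 − 5924·4558
1 = −5924·82994 + 25073·19609
1 = 25073·102603 − 30997·82994
1 = −30997·390803 + 118064·102603
So 102603·(118064) ≡ 1 (mod 390803), giving 102603⁻¹ ≡ 118064.
x ≡ 102603⁻¹·358837 ≡ 118064·358837 ≡ 341550 (mod 390803).

341550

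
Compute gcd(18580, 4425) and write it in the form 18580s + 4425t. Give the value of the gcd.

5

Euclidean algorithm:
18580 = 4×4425 + 880
4425 = 5×880 + 25
880 = 35×25 + 5
25 = 5×5 + 0
gcd(18580, 4425) = 5.
Back-substituting:
5 = 880 − 35·25
5 = −35·4425 + 176·880
5 = 176·18580 − 739·4425
So 5 = (176)·18580 + (-739)·4425.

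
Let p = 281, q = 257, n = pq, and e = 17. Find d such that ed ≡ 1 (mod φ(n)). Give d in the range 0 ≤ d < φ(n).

8433

φ(n) = (p−1)(q−1) = 280·256 = 71680.
Need d with 17·d ≡ 1 (mod 71680). Apply the extended Euclidean algorithm:
71680 = 4216*17 + 8
17 = 2*8 + 1
8 = 8*1 + 0
Back-substitute:
1 = 17 − 2·8
1 = −2·71680 + 8433·17
So 17·8433 ≡ 1 (mod 71680), hence d = 8433.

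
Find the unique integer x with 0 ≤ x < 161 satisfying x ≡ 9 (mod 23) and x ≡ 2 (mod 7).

9

Write x = 9 + 23·k. Then 23·k ≡ 2 − 9 ≡ 0 (mod 7).
Need 23⁻¹ mod 7. Extended Euclid on (7, 2):
7 = 3·2 + 1
2 = 2·1 + 0
Back-substitute:
1 = 7 − 3·2
23⁻¹ ≡ 4 (mod 7), so k ≡ 4·0 ≡ 0 (mod 7).
x = 9 + 23·0 = 9.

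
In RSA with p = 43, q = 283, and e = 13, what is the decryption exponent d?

10933

φ(n) = (p−1)(q−1) = 42·282 = 11844.
Need d with 13·d ≡ 1 (mod 11844). Apply the extended Euclidean algorithm:
11844 = 911*13 + 1
13 = 13*1 + 0
Back-substitute:
1 = 11844 − 911·13
So 13·(-911) ≡ 1 (mod 11844), hence d ≡ -911 ≡ 10933 (mod 11844).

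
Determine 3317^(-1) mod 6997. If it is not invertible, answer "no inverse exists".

Run Euclid on (6997, 3317):
6997 = 2·3317 + 363
3317 = 9·363 + 50
363 = 7·50 + 13
50 = 3·13 + 11
13 = 1·11 + 2
11 = 5·2 + 1
2 = 2·1 + 0
gcd = 1, so the inverse exists. Back-substitute:
1 = 11 − 5·2
1 = −5·13 + 6·11
1 = 6·50 − 23·13
1 = −23·363 + 167·50
1 = 167·3317 − 1526·363
1 = −1526·6997 + 3219·3317
So 3317·3219 ≡ 1 (mod 6997).

3219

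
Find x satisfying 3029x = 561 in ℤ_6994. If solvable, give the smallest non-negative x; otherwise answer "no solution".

no solution

gcd(3029, 6994):
6994 = 2·3029 + 936
3029 = 3·936 + 221
936 = 4·221 + 52
221 = 4·52 + 13
52 = 4·13 + 0
gcd = 13, but 13 ∤ 561, so the congruence has no solution.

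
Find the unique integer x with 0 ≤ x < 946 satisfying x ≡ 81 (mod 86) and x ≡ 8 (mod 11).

Write x = 81 + 86·k. Then 86·k ≡ 8 − 81 ≡ 4 (mod 11).
Need 86⁻¹ mod 11. Extended Euclid on (11, 9):
11 = 1×9 + 2
9 = 4×2 + 1
2 = 2×1 + 0
Back-substitute:
1 = 9 − 4·2
1 = −4·11 + 5·9
86⁻¹ ≡ 5 (mod 11), so k ≡ 5·4 ≡ 9 (mod 11).
x = 81 + 86·9 = 855.

855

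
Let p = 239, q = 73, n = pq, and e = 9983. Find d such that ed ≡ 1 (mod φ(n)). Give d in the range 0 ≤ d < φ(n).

φ(n) = (p−1)(q−1) = 238·72 = 17136.
Need d with 9983·d ≡ 1 (mod 17136). Apply the extended Euclidean algorithm:
17136 = 1×9983 + 7153
9983 = 1×7153 + 2830
7153 = 2×2830 + 1493
2830 = 1×1493 + 1337
1493 = 1×1337 + 156
1337 = 8×156 + 89
156 = 1×89 + 67
89 = 1×67 + 22
67 = 3×22 + 1
22 = 22×1 + 0
Back-substitute:
1 = 67 − 3·22
1 = −3·89 + 4·67
1 = 4·156 − 7·89
1 = −7·1337 + 60·156
1 = 60·1493 − 67·1337
1 = −67·2830 + 127·1493
1 = 127·7153 − 321·2830
1 = −321·9983 + 448·7153
1 = 448·17136 − 769·9983
So 9983·(-769) ≡ 1 (mod 17136), hence d ≡ -769 ≡ 16367 (mod 17136).

16367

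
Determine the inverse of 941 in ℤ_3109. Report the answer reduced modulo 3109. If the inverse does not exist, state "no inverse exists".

Run Euclid on (3109, 941):
3109 = 3*941 + 286
941 = 3*286 + 83
286 = 3*83 + 37
83 = 2*37 + 9
37 = 4*9 + 1
9 = 9*1 + 0
gcd = 1, so the inverse exists. Back-substitute:
1 = 37 − 4·9
1 = −4·83 + 9·37
1 = 9·286 − 31·83
1 = −31·941 + 102·286
1 = 102·3109 − 337·941
Hence 941⁻¹ ≡ -337 ≡ 2772 (mod 3109).

2772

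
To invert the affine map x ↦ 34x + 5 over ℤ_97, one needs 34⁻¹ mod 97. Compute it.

20

gcd(97, 34) by repeated division:
97 = 2×34 + 29
34 = 1×29 + 5
29 = 5×5 + 4
5 = 1×4 + 1
4 = 4×1 + 0
The gcd is 1. Working backward:
1 = 5 − 4
1 = −29 + 6·5
1 = 6·34 − 7·29
1 = −7·97 + 20·34
So 34·20 ≡ 1 (mod 97).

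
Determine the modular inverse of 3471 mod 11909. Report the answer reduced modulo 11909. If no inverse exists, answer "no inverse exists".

3431

Extended Euclidean algorithm:
11909 = 3*3471 + 1496
3471 = 2*1496 + 479
1496 = 3*479 + 59
479 = 8*59 + 7
59 = 8*7 + 3
7 = 2*3 + 1
3 = 3*1 + 0
Since gcd(3471, 11909) = 1, back-substitute to write 1 as a combination:
1 = 7 − 2·3
1 = −2·59 + 17·7
1 = 17·479 − 138·59
1 = −138·1496 + 431·479
1 = 431·3471 − 1000·1496
1 = −1000·11909 + 3431·3471
So 3471·3431 ≡ 1 (mod 11909).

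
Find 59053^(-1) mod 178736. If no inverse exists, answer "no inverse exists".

Run Euclid on (178736, 59053):
178736 = 3×59053 + 1577
59053 = 37×1577 + 704
1577 = 2×704 + 169
704 = 4×169 + 28
169 = 6×28 + 1
28 = 28×1 + 0
The gcd is 1. Working backward:
1 = 169 − 6·28
1 = −6·704 + 25·169
1 = 25·1577 − 56·704
1 = −56·59053 + 2097·1577
1 = 2097·178736 − 6347·59053
So 59053·(-6347) ≡ 1 (mod 178736), and -6347 ≡ 172389 (mod 178736).

172389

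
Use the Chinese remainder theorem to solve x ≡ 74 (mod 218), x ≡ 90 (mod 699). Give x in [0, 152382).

Write x = 74 + 218·k. Then 218·k ≡ 90 − 74 ≡ 16 (mod 699).
Need 218⁻¹ mod 699. Extended Euclid on (699, 218):
699 = 3*218 + 45
218 = 4*45 + 38
45 = 1*38 + 7
38 = 5*7 + 3
7 = 2*3 + 1
3 = 3*1 + 0
Back-substitute:
1 = 7 − 2·3
1 = −2·38 + 11·7
1 = 11·45 − 13·38
1 = −13·218 + 63·45
1 = 63·699 − 202·218
218⁻¹ ≡ 497 (mod 699), so k ≡ 497·16 ≡ 263 (mod 699).
x = 74 + 218·263 = 57408.

57408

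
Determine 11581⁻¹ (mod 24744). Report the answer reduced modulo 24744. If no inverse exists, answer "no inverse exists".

18253

Apply the Euclidean algorithm to 24744 and 11581:
24744 = 2·11581 + 1582
11581 = 7·1582 + 507
1582 = 3·507 + 61
507 = 8·61 + 19
61 = 3·19 + 4
19 = 4·4 + 3
4 = 1·3 + 1
3 = 3·1 + 0
Since gcd(11581, 24744) = 1, back-substitute to write 1 as a combination:
1 = 4 − 3
1 = −19 + 5·4
1 = 5·61 − 16·19
1 = −16·507 + 133·61
1 = 133·1582 − 415·507
1 = −415·11581 + 3038·1582
1 = 3038·24744 − 6491·11581
Thus 11581·(-6491) ≡ 1 (mod 24744); reducing, -6491 mod 24744 = 18253.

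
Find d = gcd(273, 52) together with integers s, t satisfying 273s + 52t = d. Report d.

13

Euclidean algorithm:
273 = 5×52 + 13
52 = 4×13 + 0
gcd(273, 52) = 13.
Back-substituting:
13 = 273 − 5·52
So 13 = (1)·273 + (-5)·52.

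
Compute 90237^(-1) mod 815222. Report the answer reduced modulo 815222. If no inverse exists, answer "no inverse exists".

98175

Extended Euclidean algorithm:
815222 = 9×90237 + 3089
90237 = 29×3089 + 656
3089 = 4×656 + 465
656 = 1×465 + 191
465 = 2×191 + 83
191 = 2×83 + 25
83 = 3×25 + 8
25 = 3×8 + 1
8 = 8×1 + 0
gcd = 1, so the inverse exists. Back-substitute:
1 = 25 − 3·8
1 = −3·83 + 10·25
1 = 10·191 − 23·83
1 = −23·465 + 56·191
1 = 56·656 − 79·465
1 = −79·3089 + 372·656
1 = 372·90237 − 10867·3089
1 = −10867·815222 + 98175·90237
So 90237·98175 ≡ 1 (mod 815222).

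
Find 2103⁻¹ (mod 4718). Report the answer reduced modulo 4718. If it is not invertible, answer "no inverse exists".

Apply the Euclidean algorithm to 4718 and 2103:
4718 = 2×2103 + 512
2103 = 4×512 + 55
512 = 9×55 + 17
55 = 3×17 + 4
17 = 4×4 + 1
4 = 4×1 + 0
Since gcd(2103, 4718) = 1, back-substitute to write 1 as a combination:
1 = 17 − 4·4
1 = −4·55 + 13·17
1 = 13·512 − 121·55
1 = −121·2103 + 497·512
1 = 497·4718 − 1115·2103
Thus 2103·(-1115) ≡ 1 (mod 4718); reducing, -1115 mod 4718 = 3603.

3603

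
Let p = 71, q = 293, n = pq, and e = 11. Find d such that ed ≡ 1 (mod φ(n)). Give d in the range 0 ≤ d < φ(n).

9291

φ(n) = (p−1)(q−1) = 70·292 = 20440.
Need d with 11·d ≡ 1 (mod 20440). Apply the extended Euclidean algorithm:
20440 = 1858·11 + 2
11 = 5·2 + 1
2 = 2·1 + 0
Back-substitute:
1 = 11 − 5·2
1 = −5·20440 + 9291·11
So 11·9291 ≡ 1 (mod 20440), hence d = 9291.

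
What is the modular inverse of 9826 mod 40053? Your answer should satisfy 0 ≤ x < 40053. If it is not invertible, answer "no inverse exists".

5401

Run Euclid on (40053, 9826):
40053 = 4×9826 + 749
9826 = 13×749 + 89
749 = 8×89 + 37
89 = 2×37 + 15
37 = 2×15 + 7
15 = 2×7 + 1
7 = 7×1 + 0
Since gcd(9826, 40053) = 1, back-substitute to write 1 as a combination:
1 = 15 − 2·7
1 = −2·37 + 5·15
1 = 5·89 − 12·37
1 = −12·749 + 101·89
1 = 101·9826 − 1325·749
1 = −1325·40053 + 5401·9826
So 9826·5401 ≡ 1 (mod 40053).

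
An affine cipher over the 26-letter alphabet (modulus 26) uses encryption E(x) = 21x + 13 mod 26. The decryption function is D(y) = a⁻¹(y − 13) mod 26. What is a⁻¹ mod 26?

gcd(26, 21) by repeated division:
26 = 1×21 + 5
21 = 4×5 + 1
5 = 5×1 + 0
Since gcd(21, 26) = 1, back-substitute to write 1 as a combination:
1 = 21 − 4·5
1 = −4·26 + 5·21
So 21·5 ≡ 1 (mod 26).

5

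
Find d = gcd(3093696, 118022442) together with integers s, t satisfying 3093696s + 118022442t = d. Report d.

6

Repeated division:
118022442 = 38×3093696 + 461994
3093696 = 6×461994 + 321732
461994 = 1×321732 + 140262
321732 = 2×140262 + 41208
140262 = 3×41208 + 16638
41208 = 2×16638 + 7932
16638 = 2×7932 + 774
7932 = 10×774 + 192
774 = 4×192 + 6
192 = 32×6 + 0
gcd(3093696, 118022442) = 6.
Express as a combination:
6 = 774 − 4·192
6 = −4·7932 + 41·774
6 = 41·16638 − 86·7932
6 = −86·41208 + 213·16638
6 = 213·140262 − 725·41208
6 = −725·321732 + 1663·140262
6 = 1663·461994 − 2388·321732
6 = −2388·3093696 + 15991·461994
6 = 15991·118022442 − 610046·3093696
So 6 = (15991)·118022442 + (-610046)·3093696.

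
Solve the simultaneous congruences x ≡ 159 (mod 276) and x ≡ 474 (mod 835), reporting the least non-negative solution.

193359

Write x = 159 + 276·k. Then 276·k ≡ 474 − 159 ≡ 315 (mod 835).
Need 276⁻¹ mod 835. Extended Euclid on (835, 276):
835 = 3·276 + 7
276 = 39·7 + 3
7 = 2·3 + 1
3 = 3·1 + 0
Back-substitute:
1 = 7 − 2·3
1 = −2·276 + 79·7
1 = 79·835 − 239·276
276⁻¹ ≡ 596 (mod 835), so k ≡ 596·315 ≡ 700 (mod 835).
x = 159 + 276·700 = 193359.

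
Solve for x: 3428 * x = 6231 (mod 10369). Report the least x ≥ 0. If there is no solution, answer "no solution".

First find gcd(3428, 10369):
10369 = 3×3428 + 85
3428 = 40×85 + 28
85 = 3×28 + 1
28 = 28×1 + 0
gcd = 1, so a unique solution mod 10369 exists.
Back-substitute for the Bézout coefficients:
1 = 85 − 3·28
1 = −3·3428 + 121·85
1 = 121·10369 − 366·3428
So 3428·(-366) ≡ 1 (mod 10369), giving 3428⁻¹ ≡ 10003.
x ≡ 3428⁻¹·6231 ≡ 10003·6231 ≡ 634 (mod 10369).

634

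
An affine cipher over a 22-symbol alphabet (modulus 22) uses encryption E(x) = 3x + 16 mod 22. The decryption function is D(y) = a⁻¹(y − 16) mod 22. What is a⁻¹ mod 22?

15

gcd(22, 3) by repeated division:
22 = 7·3 + 1
3 = 3·1 + 0
gcd = 1, so the inverse exists. Back-substitute:
1 = 22 − 7·3
Thus 3·(-7) ≡ 1 (mod 22); reducing, -7 mod 22 = 15.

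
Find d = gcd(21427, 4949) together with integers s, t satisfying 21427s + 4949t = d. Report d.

7

Repeated division:
21427 = 4×4949 + 1631
4949 = 3×1631 + 56
1631 = 29×56 + 7
56 = 8×7 + 0
gcd(21427, 4949) = 7.
Express as a combination:
7 = 1631 − 29·56
7 = −29·4949 + 88·1631
7 = 88·21427 − 381·4949
So 7 = (88)·21427 + (-381)·4949.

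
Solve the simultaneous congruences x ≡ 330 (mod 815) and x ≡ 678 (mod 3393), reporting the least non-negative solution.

Write x = 330 + 815·k. Then 815·k ≡ 678 − 330 ≡ 348 (mod 3393).
Need 815⁻¹ mod 3393. Extended Euclid on (3393, 815):
3393 = 4·815 + 133
815 = 6·133 + 17
133 = 7·17 + 14
17 = 1·14 + 3
14 = 4·3 + 2
3 = 1·2 + 1
2 = 2·1 + 0
Back-substitute:
1 = 3 − 2
1 = −14 + 5·3
1 = 5·17 − 6·14
1 = −6·133 + 47·17
1 = 47·815 − 288·133
1 = −288·3393 + 1199·815
815⁻¹ ≡ 1199 (mod 3393), so k ≡ 1199·348 ≡ 3306 (mod 3393).
x = 330 + 815·3306 = 2694720.

2694720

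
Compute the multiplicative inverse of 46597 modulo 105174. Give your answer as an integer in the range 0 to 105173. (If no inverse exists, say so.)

gcd(105174, 46597) by repeated division:
105174 = 2×46597 + 11980
46597 = 3×11980 + 10657
11980 = 1×10657 + 1323
10657 = 8×1323 + 73
1323 = 18×73 + 9
73 = 8×9 + 1
9 = 9×1 + 0
Since gcd(46597, 105174) = 1, back-substitute to write 1 as a combination:
1 = 73 − 8·9
1 = −8·1323 + 145·73
1 = 145·10657 − 1168·1323
1 = −1168·11980 + 1313·10657
1 = 1313·46597 − 5107·11980
1 = −5107·105174 + 11527·46597
So 46597·11527 ≡ 1 (mod 105174).

11527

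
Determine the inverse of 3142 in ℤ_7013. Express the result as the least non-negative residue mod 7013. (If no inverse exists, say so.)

962

Run Euclid on (7013, 3142):
7013 = 2*3142 + 729
3142 = 4*729 + 226
729 = 3*226 + 51
226 = 4*51 + 22
51 = 2*22 + 7
22 = 3*7 + 1
7 = 7*1 + 0
The gcd is 1. Working backward:
1 = 22 − 3·7
1 = −3·51 + 7·22
1 = 7·226 − 31·51
1 = −31·729 + 100·226
1 = 100·3142 − 431·729
1 = −431·7013 + 962·3142
So 3142·962 ≡ 1 (mod 7013).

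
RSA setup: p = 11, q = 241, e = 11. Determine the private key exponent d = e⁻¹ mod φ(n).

φ(n) = (p−1)(q−1) = 10·240 = 2400.
Need d with 11·d ≡ 1 (mod 2400). Apply the extended Euclidean algorithm:
2400 = 218×11 + 2
11 = 5×2 + 1
2 = 2×1 + 0
Back-substitute:
1 = 11 − 5·2
1 = −5·2400 + 1091·11
So 11·1091 ≡ 1 (mod 2400), hence d = 1091.

1091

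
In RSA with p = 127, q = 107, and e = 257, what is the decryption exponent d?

11693

φ(n) = (p−1)(q−1) = 126·106 = 13356.
Need d with 257·d ≡ 1 (mod 13356). Apply the extended Euclidean algorithm:
13356 = 51×257 + 249
257 = 1×249 + 8
249 = 31×8 + 1
8 = 8×1 + 0
Back-substitute:
1 = 249 − 31·8
1 = −31·257 + 32·249
1 = 32·13356 − 1663·257
So 257·(-1663) ≡ 1 (mod 13356), hence d ≡ -1663 ≡ 11693 (mod 13356).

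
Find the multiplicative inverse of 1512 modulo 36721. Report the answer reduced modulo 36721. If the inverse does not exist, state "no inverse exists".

Run Euclid on (36721, 1512):
36721 = 24·1512 + 433
1512 = 3·433 + 213
433 = 2·213 + 7
213 = 30·7 + 3
7 = 2·3 + 1
3 = 3·1 + 0
The gcd is 1. Working backward:
1 = 7 − 2·3
1 = −2·213 + 61·7
1 = 61·433 − 124·213
1 = −124·1512 + 433·433
1 = 433·36721 − 10516·1512
So 1512·(-10516) ≡ 1 (mod 36721), and -10516 ≡ 26205 (mod 36721).

26205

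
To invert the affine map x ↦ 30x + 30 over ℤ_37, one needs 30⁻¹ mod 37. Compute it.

21

Run Euclid on (37, 30):
37 = 1*30 + 7
30 = 4*7 + 2
7 = 3*2 + 1
2 = 2*1 + 0
gcd = 1, so the inverse exists. Back-substitute:
1 = 7 − 3·2
1 = −3·30 + 13·7
1 = 13·37 − 16·30
Hence 30⁻¹ ≡ -16 ≡ 21 (mod 37).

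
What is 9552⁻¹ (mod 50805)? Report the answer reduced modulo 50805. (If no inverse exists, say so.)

no inverse exists

Compute gcd(9552, 50805):
50805 = 5×9552 + 3045
9552 = 3×3045 + 417
3045 = 7×417 + 126
417 = 3×126 + 39
126 = 3×39 + 9
39 = 4×9 + 3
9 = 3×3 + 0
gcd(9552, 50805) = 3 ≠ 1, so 9552 has no multiplicative inverse modulo 50805.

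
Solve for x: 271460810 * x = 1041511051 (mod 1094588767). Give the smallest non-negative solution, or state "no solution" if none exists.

First find gcd(271460810, 1094588767):
1094588767 = 4×271460810 + 8745527
271460810 = 31×8745527 + 349473
8745527 = 25×349473 + 8702
349473 = 40×8702 + 1393
8702 = 6×1393 + 344
1393 = 4×344 + 17
344 = 20×17 + 4
17 = 4×4 + 1
4 = 4×1 + 0
gcd = 1, so a unique solution mod 1094588767 exists.
Back-substitute for the Bézout coefficients:
1 = 17 − 4·4
1 = −4·344 + 81·17
1 = 81·1393 − 328·344
1 = −328·8702 + 2049·1393
1 = 2049·349473 − 82288·8702
1 = −82288·8745527 + 2059249·349473
1 = 2059249·271460810 − 63919007·8745527
1 = −63919007·1094588767 + 257735277·271460810
So 271460810·(257735277) ≡ 1 (mod 1094588767), giving 271460810⁻¹ ≡ 257735277.
x ≡ 271460810⁻¹·1041511051 ≡ 257735277·1041511051 ≡ 912919783 (mod 1094588767).

912919783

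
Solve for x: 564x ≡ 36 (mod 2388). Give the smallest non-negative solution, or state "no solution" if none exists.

17

First find gcd(564, 2388):
2388 = 4*564 + 132
564 = 4*132 + 36
132 = 3*36 + 24
36 = 1*24 + 12
24 = 2*12 + 0
gcd = 12 and 12 | 36, so solutions exist. Divide through by 12: 47x ≡ 3 (mod 199).
Now find 47⁻¹ mod 199:
199 = 4*47 + 11
47 = 4*11 + 3
11 = 3*3 + 2
3 = 1*2 + 1
2 = 2*1 + 0
Back-substitute:
1 = 3 − 2
1 = −11 + 4·3
1 = 4·47 − 17·11
1 = −17·199 + 72·47
So 47⁻¹ ≡ 72 (mod 199).
Then x ≡ 72·3 ≡ 17 (mod 199); the smallest non-negative solution is x = 17.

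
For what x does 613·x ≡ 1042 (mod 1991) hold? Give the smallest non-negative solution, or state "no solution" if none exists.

First find gcd(613, 1991):
1991 = 3*613 + 152
613 = 4*152 + 5
152 = 30*5 + 2
5 = 2*2 + 1
2 = 2*1 + 0
gcd = 1, so a unique solution mod 1991 exists.
Back-substitute for the Bézout coefficients:
1 = 5 − 2·2
1 = −2·152 + 61·5
1 = 61·613 − 246·152
1 = −246·1991 + 799·613
So 613·(799) ≡ 1 (mod 1991), giving 613⁻¹ ≡ 799.
x ≡ 613⁻¹·1042 ≡ 799·1042 ≡ 320 (mod 1991).

320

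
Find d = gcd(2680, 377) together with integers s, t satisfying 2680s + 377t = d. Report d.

Apply Euclid's algorithm to 2680 and 377:
2680 = 7×377 + 41
377 = 9×41 + 8
41 = 5×8 + 1
8 = 8×1 + 0
gcd(2680, 377) = 1.
Back-substituting:
1 = 41 − 5·8
1 = −5·377 + 46·41
1 = 46·2680 − 327·377
So 1 = (46)·2680 + (-327)·377.

1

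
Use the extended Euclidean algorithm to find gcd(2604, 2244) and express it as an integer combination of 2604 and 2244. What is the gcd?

12

Euclidean algorithm:
2604 = 1×2244 + 360
2244 = 6×360 + 84
360 = 4×84 + 24
84 = 3×24 + 12
24 = 2×12 + 0
gcd(2604, 2244) = 12.
Express as a combination:
12 = 84 − 3·24
12 = −3·360 + 13·84
12 = 13·2244 − 81·360
12 = −81·2604 + 94·2244
So 12 = (-81)·2604 + (94)·2244.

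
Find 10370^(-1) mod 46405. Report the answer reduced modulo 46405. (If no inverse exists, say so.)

no inverse exists

Compute gcd(10370, 46405):
46405 = 4*10370 + 4925
10370 = 2*4925 + 520
4925 = 9*520 + 245
520 = 2*245 + 30
245 = 8*30 + 5
30 = 6*5 + 0
gcd(10370, 46405) = 5 ≠ 1, so 10370 has no multiplicative inverse modulo 46405.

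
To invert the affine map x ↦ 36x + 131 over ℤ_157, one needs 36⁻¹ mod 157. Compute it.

48

Apply the Euclidean algorithm to 157 and 36:
157 = 4·36 + 13
36 = 2·13 + 10
13 = 1·10 + 3
10 = 3·3 + 1
3 = 3·1 + 0
gcd = 1, so the inverse exists. Back-substitute:
1 = 10 − 3·3
1 = −3·13 + 4·10
1 = 4·36 − 11·13
1 = −11·157 + 48·36
So 36·48 ≡ 1 (mod 157).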